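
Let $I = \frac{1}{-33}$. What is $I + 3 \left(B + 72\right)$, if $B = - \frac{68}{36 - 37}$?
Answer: $\frac{13859}{33} \approx 419.97$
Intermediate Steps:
$B = 68$ ($B = - \frac{68}{-1} = \left(-68\right) \left(-1\right) = 68$)
$I = - \frac{1}{33} \approx -0.030303$
$I + 3 \left(B + 72\right) = - \frac{1}{33} + 3 \left(68 + 72\right) = - \frac{1}{33} + 3 \cdot 140 = - \frac{1}{33} + 420 = \frac{13859}{33}$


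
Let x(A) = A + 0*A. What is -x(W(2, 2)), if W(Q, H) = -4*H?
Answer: 8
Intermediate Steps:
x(A) = A (x(A) = A + 0 = A)
-x(W(2, 2)) = -(-4)*2 = -1*(-8) = 8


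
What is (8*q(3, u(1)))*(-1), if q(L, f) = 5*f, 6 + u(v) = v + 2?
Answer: 120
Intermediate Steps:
u(v) = -4 + v (u(v) = -6 + (v + 2) = -6 + (2 + v) = -4 + v)
(8*q(3, u(1)))*(-1) = (8*(5*(-4 + 1)))*(-1) = (8*(5*(-3)))*(-1) = (8*(-15))*(-1) = -120*(-1) = 120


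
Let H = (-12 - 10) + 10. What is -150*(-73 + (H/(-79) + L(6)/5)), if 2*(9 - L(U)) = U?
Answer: 849030/79 ≈ 10747.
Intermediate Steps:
H = -12 (H = -22 + 10 = -12)
L(U) = 9 - U/2
-150*(-73 + (H/(-79) + L(6)/5)) = -150*(-73 + (-12/(-79) + (9 - 1/2*6)/5)) = -150*(-73 + (-12*(-1/79) + (9 - 3)*(1/5))) = -150*(-73 + (12/79 + 6*(1/5))) = -150*(-73 + (12/79 + 6/5)) = -150*(-73 + 534/395) = -150*(-28301/395) = 849030/79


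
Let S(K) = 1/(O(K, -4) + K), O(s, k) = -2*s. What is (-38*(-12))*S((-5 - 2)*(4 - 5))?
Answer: -456/7 ≈ -65.143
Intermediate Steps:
S(K) = -1/K (S(K) = 1/(-2*K + K) = 1/(-K) = -1/K)
(-38*(-12))*S((-5 - 2)*(4 - 5)) = (-38*(-12))*(-1/((-5 - 2)*(4 - 5))) = 456*(-1/((-7*(-1)))) = 456*(-1/7) = -456/7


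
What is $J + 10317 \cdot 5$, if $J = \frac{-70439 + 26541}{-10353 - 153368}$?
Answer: $\frac{8445591683}{163721} \approx 51585.0$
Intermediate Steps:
$J = \frac{43898}{163721}$ ($J = - \frac{43898}{-163721} = \left(-43898\right) \left(- \frac{1}{163721}\right) = \frac{43898}{163721} \approx 0.26813$)
$J + 10317 \cdot 5 = \frac{43898}{163721} + 10317 \cdot 5 = \frac{43898}{163721} + 51585 = \frac{8445591683}{163721}$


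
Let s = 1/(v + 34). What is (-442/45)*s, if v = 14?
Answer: -221/1080 ≈ -0.20463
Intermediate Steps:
s = 1/48 (s = 1/(14 + 34) = 1/48 ≈ 0.020833)
(-442/45)*s = -442/45*(1/48) = -26*17/45*(1/48) = -442/45*1/48 = -221/1080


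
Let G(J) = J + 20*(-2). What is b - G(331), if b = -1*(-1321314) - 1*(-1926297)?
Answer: 3247320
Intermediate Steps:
b = 3247611 (b = 1321314 + 1926297 = 3247611)
G(J) = -40 + J (G(J) = J - 40 = -40 + J)
b - G(331) = 3247611 - (-40 + 331) = 3247611 - 1*291 = 3247611 - 291 = 3247320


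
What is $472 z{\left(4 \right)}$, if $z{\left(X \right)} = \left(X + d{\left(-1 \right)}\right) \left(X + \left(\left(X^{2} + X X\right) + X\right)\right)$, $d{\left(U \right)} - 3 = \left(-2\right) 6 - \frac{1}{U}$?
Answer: $-75520$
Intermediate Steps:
$d{\left(U \right)} = -9 - \frac{1}{U}$ ($d{\left(U \right)} = 3 - \left(12 + \frac{1}{U}\right) = -9 - \frac{1}{U}$)
$z{\left(X \right)} = \left(-8 + X\right) \left(2 X + 2 X^{2}\right)$ ($z{\left(X \right)} = \left(X - 8\right) \left(X + \left(\left(X^{2} + X X\right) + X\right)\right) = \left(X - 8\right) \left(X + \left(\left(X^{2} + X^{2}\right) + X\right)\right) = \left(X + \left(-9 + 1\right)\right) \left(X + \left(2 X^{2} + X\right)\right) = \left(X - 8\right) \left(X + \left(X + 2 X^{2}\right)\right) = \left(-8 + X\right) \left(2 X + 2 X^{2}\right)$)
$472 z{\left(4 \right)} = 472 \cdot 2 \cdot 4 \left(-8 + 4^{2} - 28\right) = 472 \cdot 2 \cdot 4 \left(-8 + 16 - 28\right) = 472 \cdot 2 \cdot 4 \left(-20\right) = 472 \left(-160\right) = -75520$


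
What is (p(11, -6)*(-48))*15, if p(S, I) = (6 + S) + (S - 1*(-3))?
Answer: -22320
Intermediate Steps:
p(S, I) = 9 + 2*S (p(S, I) = (6 + S) + (S + 3) = (6 + S) + (3 + S) = 9 + 2*S)
(p(11, -6)*(-48))*15 = ((9 + 2*11)*(-48))*15 = ((9 + 22)*(-48))*15 = (31*(-48))*15 = -1488*15 = -22320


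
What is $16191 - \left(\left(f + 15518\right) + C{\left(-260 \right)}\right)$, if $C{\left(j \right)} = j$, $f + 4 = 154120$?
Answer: $-153183$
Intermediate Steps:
$f = 154116$ ($f = -4 + 154120 = 154116$)
$16191 - \left(\left(f + 15518\right) + C{\left(-260 \right)}\right) = 16191 - \left(\left(154116 + 15518\right) - 260\right) = 16191 - \left(169634 - 260\right) = 16191 - 169374 = -153183$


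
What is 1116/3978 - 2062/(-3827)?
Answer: 692976/845767 ≈ 0.81935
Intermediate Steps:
1116/3978 - 2062/(-3827) = 1116*(1/3978) - 2062*(-1/3827) = 62/221 + 2062/3827 = 692976/845767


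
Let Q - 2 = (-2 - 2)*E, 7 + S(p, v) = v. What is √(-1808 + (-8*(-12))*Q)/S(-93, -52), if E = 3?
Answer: -4*I*√173/59 ≈ -0.89173*I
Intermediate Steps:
S(p, v) = -7 + v
Q = -10 (Q = 2 + (-2 - 2)*3 = 2 - 4*3 = 2 - 12 = -10)
√(-1808 + (-8*(-12))*Q)/S(-93, -52) = √(-1808 - 8*(-12)*(-10))/(-7 - 52) = √(-1808 + 96*(-10))/(-59) = √(-1808 - 960)*(-1/59) = √(-2768)*(-1/59) = (4*I*√173)*(-1/59) = -4*I*√173/59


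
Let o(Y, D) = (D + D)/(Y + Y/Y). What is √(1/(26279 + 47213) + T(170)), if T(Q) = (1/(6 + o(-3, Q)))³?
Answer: √816843057359/247080104 ≈ 0.0036579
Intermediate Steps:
o(Y, D) = 2*D/(1 + Y) (o(Y, D) = (2*D)/(Y + 1) = (2*D)/(1 + Y) = 2*D/(1 + Y))
T(Q) = (6 - Q)⁻³ (T(Q) = (1/(6 + 2*Q/(1 - 3)))³ = (1/(6 + 2*Q/(-2)))³ = (1/(6 + 2*Q*(-½)))³ = (1/(6 - Q))³ = (6 - Q)⁻³)
√(1/(26279 + 47213) + T(170)) = √(1/(26279 + 47213) + (6 - 1*170)⁻³) = √(1/73492 + (6 - 170)⁻³) = √(1/73492 + (-164)⁻³) = √(1/73492 - 1/4410944) = √(1084363/81042274112) = √816843057359/247080104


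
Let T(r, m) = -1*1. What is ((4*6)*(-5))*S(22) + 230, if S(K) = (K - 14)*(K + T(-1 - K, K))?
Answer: -19930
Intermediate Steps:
T(r, m) = -1
S(K) = (-1 + K)*(-14 + K) (S(K) = (K - 14)*(K - 1) = (-14 + K)*(-1 + K) = (-1 + K)*(-14 + K))
((4*6)*(-5))*S(22) + 230 = ((4*6)*(-5))*(14 + 22² - 15*22) + 230 = (24*(-5))*(14 + 484 - 330) + 230 = -120*168 + 230 = -20160 + 230 = -19930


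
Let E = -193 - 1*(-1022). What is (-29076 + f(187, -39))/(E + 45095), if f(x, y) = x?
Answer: -28889/45924 ≈ -0.62906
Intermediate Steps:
E = 829 (E = -193 + 1022 = 829)
(-29076 + f(187, -39))/(E + 45095) = (-29076 + 187)/(829 + 45095) = -28889/45924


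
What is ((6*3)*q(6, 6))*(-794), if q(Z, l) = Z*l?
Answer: -514512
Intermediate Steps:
((6*3)*q(6, 6))*(-794) = ((6*3)*(6*6))*(-794) = (18*36)*(-794) = 648*(-794) = -514512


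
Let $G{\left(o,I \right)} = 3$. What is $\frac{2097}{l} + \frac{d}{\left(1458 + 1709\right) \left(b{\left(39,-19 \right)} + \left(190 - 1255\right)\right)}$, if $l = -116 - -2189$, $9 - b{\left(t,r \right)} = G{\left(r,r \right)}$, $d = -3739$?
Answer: $\frac{2346926896}{2317512423} \approx 1.0127$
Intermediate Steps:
$b{\left(t,r \right)} = 6$ ($b{\left(t,r \right)} = 9 - 3 = 6$)
$l = 2073$ ($l = -116 + 2189 = 2073$)
$\frac{2097}{l} + \frac{d}{\left(1458 + 1709\right) \left(b{\left(39,-19 \right)} + \left(190 - 1255\right)\right)} = \frac{2097}{2073} - \frac{3739}{\left(1458 + 1709\right) \left(6 + \left(190 - 1255\right)\right)} = 2097 \cdot \frac{1}{2073} - \frac{3739}{3167 \left(6 + \left(190 - 1255\right)\right)} = \frac{699}{691} - \frac{3739}{3167 \left(6 - 1065\right)} = \frac{699}{691} - \frac{3739}{3167 \left(-1059\right)} = \frac{699}{691} - \frac{3739}{-3353853} = \frac{699}{691} - - \frac{3739}{3353853} = \frac{699}{691} + \frac{3739}{3353853} = \frac{2346926896}{2317512423}$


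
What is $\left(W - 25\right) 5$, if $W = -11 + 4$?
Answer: $-160$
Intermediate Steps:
$W = -7$
$\left(W - 25\right) 5 = \left(-7 - 25\right) 5 = \left(-32\right) 5 = -160$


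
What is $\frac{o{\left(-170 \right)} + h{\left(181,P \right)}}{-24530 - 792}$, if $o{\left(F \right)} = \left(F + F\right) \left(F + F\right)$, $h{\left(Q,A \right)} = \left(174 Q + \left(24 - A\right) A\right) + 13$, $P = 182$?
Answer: $- \frac{118351}{25322} \approx -4.6738$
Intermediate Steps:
$h{\left(Q,A \right)} = 13 + 174 Q + A \left(24 - A\right)$ ($h{\left(Q,A \right)} = \left(174 Q + A \left(24 - A\right)\right) + 13 = 13 + 174 Q + A \left(24 - A\right)$)
$o{\left(F \right)} = 4 F^{2}$ ($o{\left(F \right)} = 2 F 2 F = 4 F^{2}$)
$\frac{o{\left(-170 \right)} + h{\left(181,P \right)}}{-24530 - 792} = \frac{4 \left(-170\right)^{2} + \left(13 - 182^{2} + 24 \cdot 182 + 174 \cdot 181\right)}{-24530 - 792} = \frac{4 \cdot 28900 + \left(13 - 33124 + 4368 + 31494\right)}{-25322} = \left(115600 + \left(13 - 33124 + 4368 + 31494\right)\right) \left(- \frac{1}{25322}\right) = \left(115600 + 2751\right) \left(- \frac{1}{25322}\right) = 118351 \left(- \frac{1}{25322}\right) = - \frac{118351}{25322}$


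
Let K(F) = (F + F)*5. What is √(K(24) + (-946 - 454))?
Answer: 2*I*√290 ≈ 34.059*I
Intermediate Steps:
K(F) = 10*F (K(F) = (2*F)*5 = 10*F)
√(K(24) + (-946 - 454)) = √(10*24 + (-946 - 454)) = √(240 - 1400) = √(-1160) = 2*I*√290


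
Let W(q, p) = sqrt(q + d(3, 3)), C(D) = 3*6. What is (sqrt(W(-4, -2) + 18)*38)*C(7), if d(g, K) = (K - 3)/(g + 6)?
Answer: 684*sqrt(18 + 2*I) ≈ 2906.4 + 160.97*I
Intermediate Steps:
d(g, K) = (-3 + K)/(6 + g)
C(D) = 18
W(q, p) = sqrt(q) (W(q, p) = sqrt(q + (-3 + 3)/(6 + 3)) = sqrt(q + 0/9) = sqrt(q + (1/9)*0) = sqrt(q + 0) = sqrt(q))
(sqrt(W(-4, -2) + 18)*38)*C(7) = (sqrt(sqrt(-4) + 18)*38)*18 = (sqrt(2*I + 18)*38)*18 = (sqrt(18 + 2*I)*38)*18 = (38*sqrt(18 + 2*I))*18 = 684*sqrt(18 + 2*I)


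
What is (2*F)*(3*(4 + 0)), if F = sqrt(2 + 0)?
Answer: 24*sqrt(2) ≈ 33.941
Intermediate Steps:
F = sqrt(2) ≈ 1.4142
(2*F)*(3*(4 + 0)) = (2*sqrt(2))*(3*(4 + 0)) = (2*sqrt(2))*(3*4) = (2*sqrt(2))*12 = 24*sqrt(2)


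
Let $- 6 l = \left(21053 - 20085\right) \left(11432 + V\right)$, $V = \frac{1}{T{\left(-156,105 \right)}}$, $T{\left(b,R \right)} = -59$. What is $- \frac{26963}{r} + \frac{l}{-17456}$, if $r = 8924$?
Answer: $\frac{14739308008}{143607239} \approx 102.64$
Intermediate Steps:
$V = - \frac{1}{59}$ ($V = \frac{1}{-59} = - \frac{1}{59} \approx -0.016949$)
$l = - \frac{108817236}{59}$ ($l = - \frac{\left(21053 - 20085\right) \left(11432 - \frac{1}{59}\right)}{6} = - \frac{968 \cdot \frac{674487}{59}}{6} = \left(- \frac{1}{6}\right) \frac{652903416}{59} = - \frac{108817236}{59} \approx -1.8444 \cdot 10^{6}$)
$- \frac{26963}{r} + \frac{l}{-17456} = - \frac{26963}{8924} - \frac{108817236}{59 \left(-17456\right)} = \left(-26963\right) \frac{1}{8924} - - \frac{27204309}{257476} = - \frac{26963}{8924} + \frac{27204309}{257476} = \frac{14739308008}{143607239}$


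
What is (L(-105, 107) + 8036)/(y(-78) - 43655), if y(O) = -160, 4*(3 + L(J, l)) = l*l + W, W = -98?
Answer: -43483/175260 ≈ -0.24811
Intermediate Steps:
L(J, l) = -55/2 + l²/4 (L(J, l) = -3 + (l*l - 98)/4 = -3 + (l² - 98)/4 = -3 + (-98 + l²)/4 = -3 + (-49/2 + l²/4) = -55/2 + l²/4)
(L(-105, 107) + 8036)/(y(-78) - 43655) = ((-55/2 + (¼)*107²) + 8036)/(-160 - 43655) = ((-55/2 + (¼)*11449) + 8036)/(-43815) = ((-55/2 + 11449/4) + 8036)*(-1/43815) = (11339/4 + 8036)*(-1/43815) = (43483/4)*(-1/43815) = -43483/175260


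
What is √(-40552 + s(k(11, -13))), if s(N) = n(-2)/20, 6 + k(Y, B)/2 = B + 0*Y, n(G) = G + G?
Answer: 3*I*√112645/5 ≈ 201.38*I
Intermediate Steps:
n(G) = 2*G
k(Y, B) = -12 + 2*B (k(Y, B) = -12 + 2*(B + 0*Y) = -12 + 2*(B + 0) = -12 + 2*B)
s(N) = -⅕ (s(N) = (2*(-2))/20 = -4*1/20 = -⅕)
√(-40552 + s(k(11, -13))) = √(-40552 - ⅕) = √(-202761/5) = 3*I*√112645/5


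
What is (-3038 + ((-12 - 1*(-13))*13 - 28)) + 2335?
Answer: -718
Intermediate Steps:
(-3038 + ((-12 - 1*(-13))*13 - 28)) + 2335 = (-3038 + ((-12 + 13)*13 - 28)) + 2335 = (-3038 + (1*13 - 28)) + 2335 = (-3038 + (13 - 28)) + 2335 = (-3038 - 15) + 2335 = -3053 + 2335 = -718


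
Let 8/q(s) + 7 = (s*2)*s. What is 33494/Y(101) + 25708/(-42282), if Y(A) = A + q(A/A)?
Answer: 3534094832/10507077 ≈ 336.35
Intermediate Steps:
q(s) = 8/(-7 + 2*s²) (q(s) = 8/(-7 + (s*2)*s) = 8/(-7 + (2*s)*s) = 8/(-7 + 2*s²))
Y(A) = -8/5 + A (Y(A) = A + 8/(-7 + 2*(A/A)²) = A + 8/(-7 + 2*1²) = A + 8/(-7 + 2*1) = A + 8/(-7 + 2) = A + 8/(-5) = A + 8*(-⅕) = A - 8/5 = -8/5 + A)
33494/Y(101) + 25708/(-42282) = 33494/(-8/5 + 101) + 25708/(-42282) = 33494/(497/5) + 25708*(-1/42282) = 33494*(5/497) - 12854/21141 = 167470/497 - 12854/21141 = 3534094832/10507077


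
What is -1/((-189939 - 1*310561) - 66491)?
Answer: 1/566991 ≈ 1.7637e-6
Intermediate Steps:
-1/((-189939 - 1*310561) - 66491) = -1/((-189939 - 310561) - 66491) = -1/(-500500 - 66491) = -1/(-566991) = -1*(-1/566991) = 1/566991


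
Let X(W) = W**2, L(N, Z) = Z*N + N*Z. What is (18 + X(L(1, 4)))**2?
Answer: 6724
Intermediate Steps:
L(N, Z) = 2*N*Z (L(N, Z) = N*Z + N*Z = 2*N*Z)
(18 + X(L(1, 4)))**2 = (18 + (2*1*4)**2)**2 = (18 + 8**2)**2 = (18 + 64)**2 = 82**2 = 6724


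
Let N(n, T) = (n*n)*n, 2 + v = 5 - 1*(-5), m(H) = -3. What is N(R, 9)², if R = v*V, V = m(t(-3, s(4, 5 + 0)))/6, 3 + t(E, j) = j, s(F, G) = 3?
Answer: 4096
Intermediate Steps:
t(E, j) = -3 + j
v = 8 (v = -2 + (5 - 1*(-5)) = -2 + (5 + 5) = -2 + 10 = 8)
V = -½ (V = -3/6 = -3*⅙ = -½ ≈ -0.50000)
R = -4 (R = 8*(-½) = -4)
N(n, T) = n³ (N(n, T) = n²*n = n³)
N(R, 9)² = ((-4)³)² = (-64)² = 4096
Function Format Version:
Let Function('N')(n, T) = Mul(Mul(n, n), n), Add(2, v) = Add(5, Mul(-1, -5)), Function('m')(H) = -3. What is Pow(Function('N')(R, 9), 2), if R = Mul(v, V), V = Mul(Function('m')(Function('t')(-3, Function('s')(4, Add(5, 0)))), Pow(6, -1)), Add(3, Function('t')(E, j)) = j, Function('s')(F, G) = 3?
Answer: 4096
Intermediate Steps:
Function('t')(E, j) = Add(-3, j)
v = 8 (v = Add(-2, Add(5, Mul(-1, -5))) = Add(-2, Add(5, 5)) = Add(-2, 10) = 8)
V = Rational(-1, 2) (V = Mul(-3, Pow(6, -1)) = Mul(-3, Rational(1, 6)) = Rational(-1, 2) ≈ -0.50000)
R = -4 (R = Mul(8, Rational(-1, 2)) = -4)
Function('N')(n, T) = Pow(n, 3) (Function('N')(n, T) = Mul(Pow(n, 2), n) = Pow(n, 3))
Pow(Function('N')(R, 9), 2) = Pow(Pow(-4, 3), 2) = Pow(-64, 2) = 4096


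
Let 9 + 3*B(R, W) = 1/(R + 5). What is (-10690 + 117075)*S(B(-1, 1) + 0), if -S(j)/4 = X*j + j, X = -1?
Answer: 0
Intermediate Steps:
B(R, W) = -3 + 1/(3*(5 + R)) (B(R, W) = -3 + 1/(3*(R + 5)) = -3 + 1/(3*(5 + R)))
S(j) = 0 (S(j) = -4*(-j + j) = -4*0 = 0)
(-10690 + 117075)*S(B(-1, 1) + 0) = (-10690 + 117075)*0 = 106385*0 = 0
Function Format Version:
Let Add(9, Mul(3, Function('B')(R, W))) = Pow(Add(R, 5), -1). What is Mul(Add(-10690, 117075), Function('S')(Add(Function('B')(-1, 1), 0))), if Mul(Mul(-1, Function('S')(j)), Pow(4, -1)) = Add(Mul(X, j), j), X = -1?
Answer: 0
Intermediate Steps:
Function('B')(R, W) = Add(-3, Mul(Rational(1, 3), Pow(Add(5, R), -1))) (Function('B')(R, W) = Add(-3, Mul(Rational(1, 3), Pow(Add(R, 5), -1))) = Add(-3, Mul(Rational(1, 3), Pow(Add(5, R), -1))))
Function('S')(j) = 0 (Function('S')(j) = Mul(-4, Add(Mul(-1, j), j)) = Mul(-4, 0) = 0)
Mul(Add(-10690, 117075), Function('S')(Add(Function('B')(-1, 1), 0))) = Mul(Add(-10690, 117075), 0) = Mul(106385, 0) = 0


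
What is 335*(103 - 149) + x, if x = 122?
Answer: -15288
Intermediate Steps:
335*(103 - 149) + x = 335*(103 - 149) + 122 = 335*(-46) + 122 = -15410 + 122 = -15288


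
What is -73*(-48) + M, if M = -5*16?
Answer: 3424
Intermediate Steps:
M = -80
-73*(-48) + M = -73*(-48) - 80 = 3504 - 80 = 3424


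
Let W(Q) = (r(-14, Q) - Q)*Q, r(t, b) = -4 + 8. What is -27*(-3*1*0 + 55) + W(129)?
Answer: -17610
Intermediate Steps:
r(t, b) = 4
W(Q) = Q*(4 - Q) (W(Q) = (4 - Q)*Q = Q*(4 - Q))
-27*(-3*1*0 + 55) + W(129) = -27*(-3*1*0 + 55) + 129*(4 - 1*129) = -27*(-3*0 + 55) + 129*(4 - 129) = -27*(0 + 55) + 129*(-125) = -27*55 - 16125 = -1485 - 16125 = -17610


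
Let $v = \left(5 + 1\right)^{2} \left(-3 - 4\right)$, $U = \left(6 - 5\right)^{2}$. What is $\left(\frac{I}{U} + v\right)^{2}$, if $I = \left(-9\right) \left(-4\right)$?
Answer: $46656$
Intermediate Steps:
$U = 1$ ($U = 1^{2} = 1$)
$I = 36$
$v = -252$ ($v = 6^{2} \left(-7\right) = 36 \left(-7\right) = -252$)
$\left(\frac{I}{U} + v\right)^{2} = \left(\frac{36}{1} - 252\right)^{2} = \left(36 \cdot 1 - 252\right)^{2} = \left(36 - 252\right)^{2} = \left(-216\right)^{2} = 46656$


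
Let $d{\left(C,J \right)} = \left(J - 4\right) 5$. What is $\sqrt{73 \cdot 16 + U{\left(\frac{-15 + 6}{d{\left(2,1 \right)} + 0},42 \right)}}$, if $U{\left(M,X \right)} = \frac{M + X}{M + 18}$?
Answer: $\frac{3 \sqrt{124961}}{31} \approx 34.21$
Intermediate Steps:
$d{\left(C,J \right)} = -20 + 5 J$ ($d{\left(C,J \right)} = \left(-4 + J\right) 5 = -20 + 5 J$)
$U{\left(M,X \right)} = \frac{M + X}{18 + M}$
$\sqrt{73 \cdot 16 + U{\left(\frac{-15 + 6}{d{\left(2,1 \right)} + 0},42 \right)}} = \sqrt{73 \cdot 16 + \frac{\frac{-15 + 6}{\left(-20 + 5 \cdot 1\right) + 0} + 42}{18 + \frac{-15 + 6}{\left(-20 + 5 \cdot 1\right) + 0}}} = \sqrt{1168 + \frac{- \frac{9}{\left(-20 + 5\right) + 0} + 42}{18 - \frac{9}{\left(-20 + 5\right) + 0}}} = \sqrt{1168 + \frac{- \frac{9}{-15 + 0} + 42}{18 - \frac{9}{-15 + 0}}} = \sqrt{1168 + \frac{- \frac{9}{-15} + 42}{18 - \frac{9}{-15}}} = \sqrt{1168 + \frac{\left(-9\right) \left(- \frac{1}{15}\right) + 42}{18 - - \frac{3}{5}}} = \sqrt{1168 + \frac{\frac{3}{5} + 42}{18 + \frac{3}{5}}} = \sqrt{1168 + \frac{1}{\frac{93}{5}} \cdot \frac{213}{5}} = \sqrt{1168 + \frac{5}{93} \cdot \frac{213}{5}} = \sqrt{1168 + \frac{71}{31}} = \sqrt{\frac{36279}{31}} = \frac{3 \sqrt{124961}}{31}$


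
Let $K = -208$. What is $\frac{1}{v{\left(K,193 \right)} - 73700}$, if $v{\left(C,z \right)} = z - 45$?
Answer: $- \frac{1}{73552} \approx -1.3596 \cdot 10^{-5}$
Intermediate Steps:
$v{\left(C,z \right)} = -45 + z$ ($v{\left(C,z \right)} = z - 45 = -45 + z$)
$\frac{1}{v{\left(K,193 \right)} - 73700} = \frac{1}{\left(-45 + 193\right) - 73700} = \frac{1}{148 - 73700} = \frac{1}{-73552} = - \frac{1}{73552}$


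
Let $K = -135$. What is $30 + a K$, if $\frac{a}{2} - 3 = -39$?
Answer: $9750$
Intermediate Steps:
$a = -72$ ($a = 6 + 2 \left(-39\right) = 6 - 78 = -72$)
$30 + a K = 30 - -9720 = 30 + 9720 = 9750$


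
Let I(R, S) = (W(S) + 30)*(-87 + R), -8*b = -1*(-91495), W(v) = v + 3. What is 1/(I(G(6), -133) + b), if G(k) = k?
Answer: -8/26695 ≈ -0.00029968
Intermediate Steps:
W(v) = 3 + v
b = -91495/8 (b = -(-1)*(-91495)/8 = -1/8*91495 = -91495/8 ≈ -11437.)
I(R, S) = (-87 + R)*(33 + S) (I(R, S) = ((3 + S) + 30)*(-87 + R) = (33 + S)*(-87 + R) = (-87 + R)*(33 + S))
1/(I(G(6), -133) + b) = 1/((-2871 - 87*(-133) + 33*6 + 6*(-133)) - 91495/8) = 1/((-2871 + 11571 + 198 - 798) - 91495/8) = 1/(8100 - 91495/8) = 1/(-26695/8) = -8/26695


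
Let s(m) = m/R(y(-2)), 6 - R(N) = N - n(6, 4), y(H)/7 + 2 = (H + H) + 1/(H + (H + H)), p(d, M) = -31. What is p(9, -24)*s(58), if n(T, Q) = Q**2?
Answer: -10788/391 ≈ -27.591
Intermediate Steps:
y(H) = -14 + 14*H + 7/(3*H) (y(H) = -14 + 7*((H + H) + 1/(H + (H + H))) = -14 + 7*(2*H + 1/(H + 2*H)) = -14 + 7*(2*H + 1/(3*H)) = -14 + (14*H + 7/(3*H)) = -14 + 14*H + 7/(3*H))
R(N) = 22 - N (R(N) = 6 - (N - 1*4**2) = 6 - (N - 1*16) = 6 - (N - 16) = 6 - (-16 + N) = 6 + (16 - N) = 22 - N)
s(m) = 6*m/391 (s(m) = m/(22 - (-14 + 14*(-2) + (7/3)/(-2))) = m/(22 - (-14 - 28 + (7/3)*(-1/2))) = m/(22 - (-14 - 28 - 7/6)) = m/(22 - 1*(-259/6)) = m/(22 + 259/6) = m/(391/6) = m*(6/391) = 6*m/391)
p(9, -24)*s(58) = -186*58/391 = -31*348/391 = -10788/391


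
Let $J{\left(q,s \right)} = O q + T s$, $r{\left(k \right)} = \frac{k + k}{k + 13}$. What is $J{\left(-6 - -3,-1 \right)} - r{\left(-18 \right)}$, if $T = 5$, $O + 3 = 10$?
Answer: $- \frac{166}{5} \approx -33.2$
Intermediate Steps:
$O = 7$ ($O = -3 + 10 = 7$)
$r{\left(k \right)} = \frac{2 k}{13 + k}$
$J{\left(q,s \right)} = 5 s + 7 q$ ($J{\left(q,s \right)} = 7 q + 5 s = 5 s + 7 q$)
$J{\left(-6 - -3,-1 \right)} - r{\left(-18 \right)} = \left(5 \left(-1\right) + 7 \left(-6 - -3\right)\right) - 2 \left(-18\right) \frac{1}{13 - 18} = \left(-5 + 7 \left(-6 + 3\right)\right) - 2 \left(-18\right) \frac{1}{-5} = \left(-5 + 7 \left(-3\right)\right) - 2 \left(-18\right) \left(- \frac{1}{5}\right) = \left(-5 - 21\right) - \frac{36}{5} = -26 - \frac{36}{5} = - \frac{166}{5}$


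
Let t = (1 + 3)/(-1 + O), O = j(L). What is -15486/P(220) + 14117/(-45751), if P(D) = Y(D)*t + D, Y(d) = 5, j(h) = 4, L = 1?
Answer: -1067549759/15555340 ≈ -68.629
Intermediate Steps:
O = 4
t = 4/3 (t = (1 + 3)/(-1 + 4) = 4/3 ≈ 1.3333)
P(D) = 20/3 + D (P(D) = 5*(4/3) + D = 20/3 + D)
-15486/P(220) + 14117/(-45751) = -15486/(20/3 + 220) + 14117/(-45751) = -15486/680/3 + 14117*(-1/45751) = -15486*3/680 - 14117/45751 = -23229/340 - 14117/45751 = -1067549759/15555340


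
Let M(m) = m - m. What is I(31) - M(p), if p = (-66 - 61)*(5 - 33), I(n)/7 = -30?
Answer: -210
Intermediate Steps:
I(n) = -210 (I(n) = 7*(-30) = -210)
p = 3556 (p = -127*(-28) = 3556)
M(m) = 0
I(31) - M(p) = -210 - 1*0 = -210 + 0 = -210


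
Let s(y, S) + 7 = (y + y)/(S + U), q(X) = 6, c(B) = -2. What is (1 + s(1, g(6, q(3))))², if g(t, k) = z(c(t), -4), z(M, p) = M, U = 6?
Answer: 121/4 ≈ 30.250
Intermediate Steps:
g(t, k) = -2
s(y, S) = -7 + 2*y/(6 + S) (s(y, S) = -7 + (y + y)/(S + 6) = -7 + (2*y)/(6 + S) = -7 + 2*y/(6 + S))
(1 + s(1, g(6, q(3))))² = (1 + (-42 - 7*(-2) + 2*1)/(6 - 2))² = (1 + (-42 + 14 + 2)/4)² = (1 + (¼)*(-26))² = (1 - 13/2)² = (-11/2)² = 121/4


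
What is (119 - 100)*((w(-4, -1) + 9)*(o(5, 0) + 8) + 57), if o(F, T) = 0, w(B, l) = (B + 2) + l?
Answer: 1995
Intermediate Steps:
w(B, l) = 2 + B + l (w(B, l) = (2 + B) + l = 2 + B + l)
(119 - 100)*((w(-4, -1) + 9)*(o(5, 0) + 8) + 57) = (119 - 100)*(((2 - 4 - 1) + 9)*(0 + 8) + 57) = 19*((-3 + 9)*8 + 57) = 19*(6*8 + 57) = 19*(48 + 57) = 19*105 = 1995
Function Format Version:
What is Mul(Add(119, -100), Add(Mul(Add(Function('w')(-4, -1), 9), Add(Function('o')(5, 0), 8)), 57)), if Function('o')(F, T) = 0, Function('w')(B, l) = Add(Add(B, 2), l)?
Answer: 1995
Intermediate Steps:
Function('w')(B, l) = Add(2, B, l) (Function('w')(B, l) = Add(Add(2, B), l) = Add(2, B, l))
Mul(Add(119, -100), Add(Mul(Add(Function('w')(-4, -1), 9), Add(Function('o')(5, 0), 8)), 57)) = Mul(Add(119, -100), Add(Mul(Add(Add(2, -4, -1), 9), Add(0, 8)), 57)) = Mul(19, Add(Mul(Add(-3, 9), 8), 57)) = Mul(19, Add(Mul(6, 8), 57)) = Mul(19, Add(48, 57)) = Mul(19, 105) = 1995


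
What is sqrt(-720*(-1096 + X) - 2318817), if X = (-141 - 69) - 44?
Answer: I*sqrt(1346817) ≈ 1160.5*I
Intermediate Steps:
X = -254 (X = -210 - 44 = -254)
sqrt(-720*(-1096 + X) - 2318817) = sqrt(-720*(-1096 - 254) - 2318817) = sqrt(-720*(-1350) - 2318817) = sqrt(972000 - 2318817) = sqrt(-1346817) = I*sqrt(1346817)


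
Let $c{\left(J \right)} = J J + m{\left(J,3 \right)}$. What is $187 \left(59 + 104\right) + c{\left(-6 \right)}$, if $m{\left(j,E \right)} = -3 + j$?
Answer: $30508$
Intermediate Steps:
$c{\left(J \right)} = -3 + J + J^{2}$ ($c{\left(J \right)} = J J + \left(-3 + J\right) = J^{2} + \left(-3 + J\right) = -3 + J + J^{2}$)
$187 \left(59 + 104\right) + c{\left(-6 \right)} = 187 \left(59 + 104\right) - \left(9 - 36\right) = 187 \cdot 163 - -27 = 30481 + 27 = 30508$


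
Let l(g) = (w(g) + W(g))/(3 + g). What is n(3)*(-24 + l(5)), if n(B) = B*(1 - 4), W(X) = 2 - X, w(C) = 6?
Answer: 1701/8 ≈ 212.63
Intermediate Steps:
l(g) = (8 - g)/(3 + g) (l(g) = (6 + (2 - g))/(3 + g) = (8 - g)/(3 + g))
n(B) = -3*B (n(B) = B*(-3) = -3*B)
n(3)*(-24 + l(5)) = (-3*3)*(-24 + (8 - 1*5)/(3 + 5)) = -9*(-24 + (8 - 5)/8) = -9*(-24 + (⅛)*3) = -9*(-24 + 3/8) = -9*(-189/8) = 1701/8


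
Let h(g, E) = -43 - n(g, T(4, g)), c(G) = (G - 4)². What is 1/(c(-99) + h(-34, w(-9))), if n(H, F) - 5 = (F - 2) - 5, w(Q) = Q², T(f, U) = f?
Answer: 1/10564 ≈ 9.4661e-5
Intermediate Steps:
c(G) = (-4 + G)²
n(H, F) = -2 + F (n(H, F) = 5 + ((F - 2) - 5) = 5 + ((-2 + F) - 5) = 5 + (-7 + F) = -2 + F)
h(g, E) = -45 (h(g, E) = -43 - (-2 + 4) = -43 - 1*2 = -43 - 2 = -45)
1/(c(-99) + h(-34, w(-9))) = 1/((-4 - 99)² - 45) = 1/((-103)² - 45) = 1/(10609 - 45) = 1/10564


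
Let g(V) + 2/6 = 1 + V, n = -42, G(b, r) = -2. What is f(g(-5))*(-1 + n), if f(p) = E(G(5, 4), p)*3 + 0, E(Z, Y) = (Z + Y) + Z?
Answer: 1075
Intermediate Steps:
E(Z, Y) = Y + 2*Z (E(Z, Y) = (Y + Z) + Z = Y + 2*Z)
g(V) = ⅔ + V (g(V) = -⅓ + (1 + V) = ⅔ + V)
f(p) = -12 + 3*p (f(p) = (p + 2*(-2))*3 + 0 = (p - 4)*3 + 0 = (-4 + p)*3 + 0 = (-12 + 3*p) + 0 = -12 + 3*p)
f(g(-5))*(-1 + n) = (-12 + 3*(⅔ - 5))*(-1 - 42) = (-12 + 3*(-13/3))*(-43) = (-12 - 13)*(-43) = -25*(-43) = 1075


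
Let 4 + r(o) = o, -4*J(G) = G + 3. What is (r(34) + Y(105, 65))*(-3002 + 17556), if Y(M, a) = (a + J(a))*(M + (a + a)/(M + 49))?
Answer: 5727144540/77 ≈ 7.4378e+7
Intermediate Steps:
J(G) = -¾ - G/4 (J(G) = -(G + 3)/4 = -(3 + G)/4 = -¾ - G/4)
r(o) = -4 + o
Y(M, a) = (-¾ + 3*a/4)*(M + 2*a/(49 + M)) (Y(M, a) = (a + (-¾ - a/4))*(M + (a + a)/(M + 49)) = (-¾ + 3*a/4)*(M + (2*a)/(49 + M)) = (-¾ + 3*a/4)*(M + 2*a/(49 + M)))
(r(34) + Y(105, 65))*(-3002 + 17556) = ((-4 + 34) + 3*(-1*105² - 49*105 - 2*65 + 2*65² + 65*105² + 49*105*65)/(4*(49 + 105)))*(-3002 + 17556) = (30 + (¾)*(-1*11025 - 5145 - 130 + 2*4225 + 65*11025 + 334425)/154)*14554 = (30 + (¾)*(1/154)*(-11025 - 5145 - 130 + 8450 + 716625 + 334425))*14554 = (30 + (¾)*(1/154)*1043200)*14554 = (30 + 391200/77)*14554 = (393510/77)*14554 = 5727144540/77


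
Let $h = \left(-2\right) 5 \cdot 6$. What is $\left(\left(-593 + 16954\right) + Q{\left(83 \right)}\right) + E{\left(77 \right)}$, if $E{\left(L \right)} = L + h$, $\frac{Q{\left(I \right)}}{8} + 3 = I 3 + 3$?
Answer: $18370$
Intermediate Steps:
$Q{\left(I \right)} = 24 I$ ($Q{\left(I \right)} = -24 + 8 \left(I 3 + 3\right) = -24 + 8 \left(3 I + 3\right) = -24 + 8 \left(3 + 3 I\right) = -24 + \left(24 + 24 I\right) = 24 I$)
$h = -60$ ($h = \left(-10\right) 6 = -60$)
$E{\left(L \right)} = -60 + L$ ($E{\left(L \right)} = L - 60 = -60 + L$)
$\left(\left(-593 + 16954\right) + Q{\left(83 \right)}\right) + E{\left(77 \right)} = \left(\left(-593 + 16954\right) + 24 \cdot 83\right) + \left(-60 + 77\right) = \left(16361 + 1992\right) + 17 = 18353 + 17 = 18370$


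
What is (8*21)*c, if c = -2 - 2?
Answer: -672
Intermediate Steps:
c = -4
(8*21)*c = (8*21)*(-4) = 168*(-4) = -672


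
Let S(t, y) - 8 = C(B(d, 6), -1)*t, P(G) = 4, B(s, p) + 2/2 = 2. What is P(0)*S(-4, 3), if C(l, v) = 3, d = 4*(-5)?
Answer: -16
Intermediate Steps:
d = -20
B(s, p) = 1 (B(s, p) = -1 + 2 = 1)
S(t, y) = 8 + 3*t
P(0)*S(-4, 3) = 4*(8 + 3*(-4)) = 4*(8 - 12) = 4*(-4) = -16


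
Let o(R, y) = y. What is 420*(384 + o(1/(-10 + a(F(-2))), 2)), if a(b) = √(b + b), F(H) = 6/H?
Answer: 162120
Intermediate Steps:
a(b) = √2*√b (a(b) = √(2*b) = √2*√b)
420*(384 + o(1/(-10 + a(F(-2))), 2)) = 420*(384 + 2) = 420*386 = 162120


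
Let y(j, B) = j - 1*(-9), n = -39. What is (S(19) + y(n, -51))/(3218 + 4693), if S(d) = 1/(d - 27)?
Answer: -241/63288 ≈ -0.0038080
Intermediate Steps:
S(d) = 1/(-27 + d)
y(j, B) = 9 + j (y(j, B) = j + 9 = 9 + j)
(S(19) + y(n, -51))/(3218 + 4693) = (1/(-27 + 19) + (9 - 39))/(3218 + 4693) = (1/(-8) - 30)/7911 = (-⅛ - 30)*(1/7911) = -241/8*1/7911 = -241/63288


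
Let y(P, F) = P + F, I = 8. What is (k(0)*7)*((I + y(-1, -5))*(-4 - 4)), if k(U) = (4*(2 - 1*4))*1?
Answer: 896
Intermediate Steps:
y(P, F) = F + P
k(U) = -8 (k(U) = (4*(2 - 4))*1 = (4*(-2))*1 = -8*1 = -8)
(k(0)*7)*((I + y(-1, -5))*(-4 - 4)) = (-8*7)*((8 + (-5 - 1))*(-4 - 4)) = -56*(8 - 6)*(-8) = -112*(-8) = -56*(-16) = 896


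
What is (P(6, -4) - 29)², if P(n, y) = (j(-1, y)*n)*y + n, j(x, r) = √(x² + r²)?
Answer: 10321 + 1104*√17 ≈ 14873.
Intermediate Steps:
j(x, r) = √(r² + x²)
P(n, y) = n + n*y*√(1 + y²) (P(n, y) = (√(y² + (-1)²)*n)*y + n = (√(y² + 1)*n)*y + n = (√(1 + y²)*n)*y + n = (n*√(1 + y²))*y + n = n*y*√(1 + y²) + n = n + n*y*√(1 + y²))
(P(6, -4) - 29)² = (6*(1 - 4*√(1 + (-4)²)) - 29)² = (6*(1 - 4*√(1 + 16)) - 29)² = (6*(1 - 4*√17) - 29)² = ((6 - 24*√17) - 29)² = (-23 - 24*√17)²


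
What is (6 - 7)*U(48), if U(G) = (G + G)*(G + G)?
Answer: -9216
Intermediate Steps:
U(G) = 4*G² (U(G) = (2*G)*(2*G) = 4*G²)
(6 - 7)*U(48) = (6 - 7)*(4*48²) = -4*2304 = -1*9216 = -9216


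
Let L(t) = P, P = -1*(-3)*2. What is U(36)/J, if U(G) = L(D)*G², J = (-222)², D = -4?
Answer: 216/1369 ≈ 0.15778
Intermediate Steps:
P = 6 (P = 3*2 = 6)
L(t) = 6
J = 49284
U(G) = 6*G²
U(36)/J = (6*36²)/49284 = (6*1296)*(1/49284) = 7776*(1/49284) = 216/1369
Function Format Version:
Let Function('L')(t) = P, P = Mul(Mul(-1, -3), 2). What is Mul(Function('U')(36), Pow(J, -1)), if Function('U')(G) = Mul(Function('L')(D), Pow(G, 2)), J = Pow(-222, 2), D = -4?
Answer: Rational(216, 1369) ≈ 0.15778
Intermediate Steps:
P = 6 (P = Mul(3, 2) = 6)
Function('L')(t) = 6
J = 49284
Function('U')(G) = Mul(6, Pow(G, 2))
Mul(Function('U')(36), Pow(J, -1)) = Mul(Mul(6, Pow(36, 2)), Pow(49284, -1)) = Mul(Mul(6, 1296), Rational(1, 49284)) = Mul(7776, Rational(1, 49284)) = Rational(216, 1369)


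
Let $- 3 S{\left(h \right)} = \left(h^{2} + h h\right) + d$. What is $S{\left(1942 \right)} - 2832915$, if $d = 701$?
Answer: $- \frac{16042174}{3} \approx -5.3474 \cdot 10^{6}$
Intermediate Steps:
$S{\left(h \right)} = - \frac{701}{3} - \frac{2 h^{2}}{3}$ ($S{\left(h \right)} = - \frac{\left(h^{2} + h h\right) + 701}{3} = - \frac{\left(h^{2} + h^{2}\right) + 701}{3} = - \frac{2 h^{2} + 701}{3} = - \frac{701 + 2 h^{2}}{3} = - \frac{701}{3} - \frac{2 h^{2}}{3}$)
$S{\left(1942 \right)} - 2832915 = \left(- \frac{701}{3} - \frac{2 \cdot 1942^{2}}{3}\right) - 2832915 = \left(- \frac{701}{3} - \frac{7542728}{3}\right) - 2832915 = - \frac{7543429}{3} - 2832915 = - \frac{16042174}{3}$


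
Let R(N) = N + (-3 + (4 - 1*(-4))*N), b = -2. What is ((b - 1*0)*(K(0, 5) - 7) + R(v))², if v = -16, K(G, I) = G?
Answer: 17689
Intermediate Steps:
R(N) = -3 + 9*N (R(N) = N + (-3 + (4 + 4)*N) = N + (-3 + 8*N) = -3 + 9*N)
((b - 1*0)*(K(0, 5) - 7) + R(v))² = ((-2 - 1*0)*(0 - 7) + (-3 + 9*(-16)))² = ((-2 + 0)*(-7) + (-3 - 144))² = (-2*(-7) - 147)² = (14 - 147)² = (-133)² = 17689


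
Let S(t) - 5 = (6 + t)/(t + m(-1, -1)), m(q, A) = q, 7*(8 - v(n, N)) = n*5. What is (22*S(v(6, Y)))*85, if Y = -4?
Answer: 304810/19 ≈ 16043.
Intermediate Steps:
v(n, N) = 8 - 5*n/7 (v(n, N) = 8 - n*5/7 = 8 - 5*n/7)
S(t) = 5 + (6 + t)/(-1 + t) (S(t) = 5 + (6 + t)/(t - 1) = 5 + (6 + t)/(-1 + t))
(22*S(v(6, Y)))*85 = (22*((1 + 6*(8 - 5/7*6))/(-1 + (8 - 5/7*6))))*85 = (22*((1 + 6*(8 - 30/7))/(-1 + (8 - 30/7))))*85 = (22*((1 + 6*(26/7))/(-1 + 26/7)))*85 = (22*((1 + 156/7)/(19/7)))*85 = (22*((7/19)*(163/7)))*85 = (22*(163/19))*85 = (3586/19)*85 = 304810/19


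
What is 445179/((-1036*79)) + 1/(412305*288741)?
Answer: -7571182021032293/1391925093794460 ≈ -5.4394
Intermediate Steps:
445179/((-1036*79)) + 1/(412305*288741) = 445179/(-81844) + (1/412305)*(1/288741) = 445179*(-1/81844) + 1/119049358005 = -63597/11692 + 1/119049358005 = -7571182021032293/1391925093794460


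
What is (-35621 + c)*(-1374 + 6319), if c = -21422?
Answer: -282077635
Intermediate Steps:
(-35621 + c)*(-1374 + 6319) = (-35621 - 21422)*(-1374 + 6319) = -57043*4945 = -282077635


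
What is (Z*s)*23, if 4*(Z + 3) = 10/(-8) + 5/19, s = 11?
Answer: -249711/304 ≈ -821.42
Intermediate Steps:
Z = -987/304 (Z = -3 + (10/(-8) + 5/19)/4 = -3 + (10*(-⅛) + 5*(1/19))/4 = -3 + (-5/4 + 5/19)/4 = -3 + (¼)*(-75/76) = -3 - 75/304 = -987/304 ≈ -3.2467)
(Z*s)*23 = -987/304*11*23 = -10857/304*23 = -249711/304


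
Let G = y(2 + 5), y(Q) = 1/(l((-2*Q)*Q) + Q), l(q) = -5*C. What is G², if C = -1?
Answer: 1/144 ≈ 0.0069444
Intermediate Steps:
l(q) = 5 (l(q) = -5*(-1) = 5)
y(Q) = 1/(5 + Q)
G = 1/12 (G = 1/(5 + (2 + 5)) = 1/(5 + 7) = 1/12 ≈ 0.083333)
G² = (1/12)² = 1/144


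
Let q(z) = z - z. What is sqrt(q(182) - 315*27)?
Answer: 9*I*sqrt(105) ≈ 92.223*I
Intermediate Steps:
q(z) = 0
sqrt(q(182) - 315*27) = sqrt(0 - 315*27) = sqrt(0 - 8505) = sqrt(-8505) = 9*I*sqrt(105)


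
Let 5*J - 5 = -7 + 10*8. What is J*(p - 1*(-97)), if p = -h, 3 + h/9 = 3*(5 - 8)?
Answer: 3198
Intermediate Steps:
h = -108 (h = -27 + 9*(3*(5 - 8)) = -27 + 9*(3*(-3)) = -27 + 9*(-9) = -27 - 81 = -108)
p = 108 (p = -1*(-108) = 108)
J = 78/5 (J = 1 + (-7 + 10*8)/5 = 1 + (-7 + 80)/5 = 1 + (⅕)*73 = 1 + 73/5 = 78/5 ≈ 15.600)
J*(p - 1*(-97)) = 78*(108 - 1*(-97))/5 = 78*(108 + 97)/5 = (78/5)*205 = 3198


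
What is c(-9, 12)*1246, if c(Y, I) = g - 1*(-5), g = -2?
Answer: 3738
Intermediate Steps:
c(Y, I) = 3 (c(Y, I) = -2 - 1*(-5) = -2 + 5 = 3)
c(-9, 12)*1246 = 3*1246 = 3738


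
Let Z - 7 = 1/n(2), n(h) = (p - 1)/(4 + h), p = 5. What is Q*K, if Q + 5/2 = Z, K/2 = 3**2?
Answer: 108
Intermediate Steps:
n(h) = 4/(4 + h) (n(h) = (5 - 1)/(4 + h) = 4/(4 + h))
Z = 17/2 (Z = 7 + 1/(4/(4 + 2)) = 7 + 1/(4/6) = 7 + 1/(4*(1/6)) = 7 + 1/(2/3) = 7 + 3/2 = 17/2 ≈ 8.5000)
K = 18 (K = 2*3**2 = 2*9 = 18)
Q = 6 (Q = -5/2 + 17/2 = 6)
Q*K = 6*18 = 108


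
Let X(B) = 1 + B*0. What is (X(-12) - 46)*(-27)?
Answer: 1215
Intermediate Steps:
X(B) = 1 (X(B) = 1 + 0 = 1)
(X(-12) - 46)*(-27) = (1 - 46)*(-27) = -45*(-27) = 1215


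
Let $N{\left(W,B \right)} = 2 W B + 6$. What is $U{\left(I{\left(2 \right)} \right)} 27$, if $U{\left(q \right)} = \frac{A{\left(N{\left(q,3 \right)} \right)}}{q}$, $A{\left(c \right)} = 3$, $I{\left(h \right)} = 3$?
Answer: $27$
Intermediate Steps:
$N{\left(W,B \right)} = 6 + 2 B W$ ($N{\left(W,B \right)} = 2 B W + 6 = 6 + 2 B W$)
$U{\left(q \right)} = \frac{3}{q}$
$U{\left(I{\left(2 \right)} \right)} 27 = \frac{3}{3} \cdot 27 = 3 \cdot \frac{1}{3} \cdot 27 = 1 \cdot 27 = 27$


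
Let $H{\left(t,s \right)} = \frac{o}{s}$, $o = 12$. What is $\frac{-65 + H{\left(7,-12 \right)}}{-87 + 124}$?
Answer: $- \frac{66}{37} \approx -1.7838$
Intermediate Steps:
$H{\left(t,s \right)} = \frac{12}{s}$
$\frac{-65 + H{\left(7,-12 \right)}}{-87 + 124} = \frac{-65 + \frac{12}{-12}}{-87 + 124} = \frac{-65 + 12 \left(- \frac{1}{12}\right)}{37} = \left(-65 - 1\right) \frac{1}{37} = \left(-66\right) \frac{1}{37} = - \frac{66}{37}$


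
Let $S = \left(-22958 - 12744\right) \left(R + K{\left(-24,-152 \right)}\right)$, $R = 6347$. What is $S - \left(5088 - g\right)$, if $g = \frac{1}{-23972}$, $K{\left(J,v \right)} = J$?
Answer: $- \frac{5411651048649}{23972} \approx -2.2575 \cdot 10^{8}$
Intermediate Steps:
$g = - \frac{1}{23972} \approx -4.1715 \cdot 10^{-5}$
$S = -225743746$ ($S = \left(-22958 - 12744\right) \left(6347 - 24\right) = \left(-35702\right) 6323 = -225743746$)
$S - \left(5088 - g\right) = -225743746 - \left(5088 - - \frac{1}{23972}\right) = -225743746 - \left(5088 + \frac{1}{23972}\right) = -225743746 - \frac{121969537}{23972} = - \frac{5411651048649}{23972}$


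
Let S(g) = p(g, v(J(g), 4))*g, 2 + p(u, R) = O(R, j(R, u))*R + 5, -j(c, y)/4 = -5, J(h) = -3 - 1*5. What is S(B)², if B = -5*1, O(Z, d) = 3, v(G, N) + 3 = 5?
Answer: 2025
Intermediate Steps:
J(h) = -8 (J(h) = -3 - 5 = -8)
v(G, N) = 2 (v(G, N) = -3 + 5 = 2)
j(c, y) = 20 (j(c, y) = -4*(-5) = 20)
p(u, R) = 3 + 3*R (p(u, R) = -2 + (3*R + 5) = -2 + (5 + 3*R) = 3 + 3*R)
B = -5
S(g) = 9*g (S(g) = (3 + 3*2)*g = (3 + 6)*g = 9*g)
S(B)² = (9*(-5))² = (-45)² = 2025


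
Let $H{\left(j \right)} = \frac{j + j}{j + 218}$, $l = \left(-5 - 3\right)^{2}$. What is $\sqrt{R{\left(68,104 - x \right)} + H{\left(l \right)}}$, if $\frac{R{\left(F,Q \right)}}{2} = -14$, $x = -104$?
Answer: $\frac{2 i \sqrt{136911}}{141} \approx 5.2484 i$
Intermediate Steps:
$R{\left(F,Q \right)} = -28$ ($R{\left(F,Q \right)} = 2 \left(-14\right) = -28$)
$l = 64$ ($l = \left(-8\right)^{2} = 64$)
$H{\left(j \right)} = \frac{2 j}{218 + j}$
$\sqrt{R{\left(68,104 - x \right)} + H{\left(l \right)}} = \sqrt{-28 + 2 \cdot 64 \frac{1}{218 + 64}} = \sqrt{-28 + 2 \cdot 64 \cdot \frac{1}{282}} = \sqrt{-28 + \frac{64}{141}} = \sqrt{- \frac{3884}{141}} = \frac{2 i \sqrt{136911}}{141}$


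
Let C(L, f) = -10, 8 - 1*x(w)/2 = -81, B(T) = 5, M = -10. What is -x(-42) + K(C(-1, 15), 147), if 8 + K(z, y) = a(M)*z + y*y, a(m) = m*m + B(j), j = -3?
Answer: 20373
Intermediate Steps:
x(w) = 178 (x(w) = 16 - 2*(-81) = 16 + 162 = 178)
a(m) = 5 + m**2 (a(m) = m*m + 5 = m**2 + 5 = 5 + m**2)
K(z, y) = -8 + y**2 + 105*z (K(z, y) = -8 + ((5 + (-10)**2)*z + y*y) = -8 + ((5 + 100)*z + y**2) = -8 + (105*z + y**2) = -8 + (y**2 + 105*z) = -8 + y**2 + 105*z)
-x(-42) + K(C(-1, 15), 147) = -1*178 + (-8 + 147**2 + 105*(-10)) = -178 + (-8 + 21609 - 1050) = -178 + 20551 = 20373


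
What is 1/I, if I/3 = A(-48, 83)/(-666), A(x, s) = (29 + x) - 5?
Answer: 37/4 ≈ 9.2500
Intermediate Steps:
A(x, s) = 24 + x
I = 4/37 (I = 3*((24 - 48)/(-666)) = 3*(-24*(-1/666)) = 3*(4/111) = 4/37 ≈ 0.10811)
1/I = 1/(4/37) = 37/4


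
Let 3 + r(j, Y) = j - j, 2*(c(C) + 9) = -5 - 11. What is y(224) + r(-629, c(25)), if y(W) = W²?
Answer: 50173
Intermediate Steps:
c(C) = -17 (c(C) = -9 + (-5 - 11)/2 = -9 + (½)*(-16) = -9 - 8 = -17)
r(j, Y) = -3 (r(j, Y) = -3 + (j - j) = -3 + 0 = -3)
y(224) + r(-629, c(25)) = 224² - 3 = 50176 - 3 = 50173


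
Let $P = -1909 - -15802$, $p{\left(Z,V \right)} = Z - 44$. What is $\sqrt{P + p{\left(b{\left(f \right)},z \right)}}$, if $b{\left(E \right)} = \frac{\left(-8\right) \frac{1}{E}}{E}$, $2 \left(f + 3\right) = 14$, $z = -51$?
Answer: $\frac{\sqrt{55394}}{2} \approx 117.68$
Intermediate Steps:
$f = 4$ ($f = -3 + \frac{1}{2} \cdot 14 = -3 + 7 = 4$)
$b{\left(E \right)} = - \frac{8}{E^{2}}$
$p{\left(Z,V \right)} = -44 + Z$
$P = 13893$ ($P = -1909 + 15802 = 13893$)
$\sqrt{P + p{\left(b{\left(f \right)},z \right)}} = \sqrt{13893 - \left(44 + \frac{8}{16}\right)} = \sqrt{13893 - \frac{89}{2}} = \sqrt{\frac{27697}{2}} = \frac{\sqrt{55394}}{2}$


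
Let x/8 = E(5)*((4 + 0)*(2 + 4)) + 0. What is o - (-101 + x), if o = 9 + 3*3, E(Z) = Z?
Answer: -841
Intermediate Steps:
x = 960 (x = 8*(5*((4 + 0)*(2 + 4)) + 0) = 8*(5*(4*6) + 0) = 8*(5*24 + 0) = 8*(120 + 0) = 8*120 = 960)
o = 18 (o = 9 + 9 = 18)
o - (-101 + x) = 18 - (-101 + 960) = 18 - 1*859 = 18 - 859 = -841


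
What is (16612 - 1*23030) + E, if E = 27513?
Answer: 21095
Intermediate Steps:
(16612 - 1*23030) + E = (16612 - 1*23030) + 27513 = (16612 - 23030) + 27513 = -6418 + 27513 = 21095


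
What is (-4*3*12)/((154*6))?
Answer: -12/77 ≈ -0.15584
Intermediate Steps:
(-4*3*12)/((154*6)) = -12*12/924 = -144*1/924 = -12/77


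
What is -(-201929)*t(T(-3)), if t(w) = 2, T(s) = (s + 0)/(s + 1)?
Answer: 403858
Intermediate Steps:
T(s) = s/(1 + s)
-(-201929)*t(T(-3)) = -(-201929)*2 = -1*(-403858) = 403858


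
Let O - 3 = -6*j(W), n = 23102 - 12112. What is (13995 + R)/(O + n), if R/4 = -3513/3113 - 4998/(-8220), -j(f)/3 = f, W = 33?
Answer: 29838568613/24708176735 ≈ 1.2076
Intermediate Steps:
j(f) = -3*f
n = 10990
O = 597 (O = 3 - (-18)*33 = 3 - 6*(-99) = 3 + 594 = 597)
R = -4439362/2132405 (R = 4*(-3513/3113 - 4998/(-8220)) = 4*(-3513*1/3113 - 4998*(-1/8220)) = 4*(-3513/3113 + 833/1370) = 4*(-2219681/4264810) = -4439362/2132405 ≈ -2.0819)
(13995 + R)/(O + n) = (13995 - 4439362/2132405)/(597 + 10990) = (29838568613/2132405)/11587 = (29838568613/2132405)*(1/11587) = 29838568613/24708176735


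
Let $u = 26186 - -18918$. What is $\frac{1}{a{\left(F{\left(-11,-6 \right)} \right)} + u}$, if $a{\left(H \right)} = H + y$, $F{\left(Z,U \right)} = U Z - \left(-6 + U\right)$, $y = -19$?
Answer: $\frac{1}{45163} \approx 2.2142 \cdot 10^{-5}$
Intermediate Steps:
$F{\left(Z,U \right)} = 6 - U + U Z$
$u = 45104$ ($u = 26186 + 18918 = 45104$)
$a{\left(H \right)} = -19 + H$ ($a{\left(H \right)} = H - 19 = -19 + H$)
$\frac{1}{a{\left(F{\left(-11,-6 \right)} \right)} + u} = \frac{1}{\left(-19 - -78\right) + 45104} = \frac{1}{\left(-19 + \left(6 + 6 + 66\right)\right) + 45104} = \frac{1}{\left(-19 + 78\right) + 45104} = \frac{1}{59 + 45104} = \frac{1}{45163}$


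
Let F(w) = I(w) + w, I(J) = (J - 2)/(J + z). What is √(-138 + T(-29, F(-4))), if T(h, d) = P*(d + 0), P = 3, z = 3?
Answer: 2*I*√33 ≈ 11.489*I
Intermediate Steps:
I(J) = (-2 + J)/(3 + J) (I(J) = (J - 2)/(J + 3) = (-2 + J)/(3 + J))
F(w) = w + (-2 + w)/(3 + w) (F(w) = (-2 + w)/(3 + w) + w = w + (-2 + w)/(3 + w))
T(h, d) = 3*d (T(h, d) = 3*(d + 0) = 3*d)
√(-138 + T(-29, F(-4))) = √(-138 + 3*((-2 - 4 - 4*(3 - 4))/(3 - 4))) = √(-138 + 3*((-2 - 4 - 4*(-1))/(-1))) = √(-138 + 3*(-(-2 - 4 + 4))) = √(-138 + 3*(-1*(-2))) = √(-138 + 3*2) = √(-138 + 6) = √(-132) = 2*I*√33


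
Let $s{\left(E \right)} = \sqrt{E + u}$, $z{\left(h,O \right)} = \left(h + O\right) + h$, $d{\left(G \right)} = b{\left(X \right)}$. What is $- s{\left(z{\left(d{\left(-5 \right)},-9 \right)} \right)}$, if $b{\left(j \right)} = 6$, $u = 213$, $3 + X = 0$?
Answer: $- 6 \sqrt{6} \approx -14.697$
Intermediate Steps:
$X = -3$ ($X = -3 + 0 = -3$)
$d{\left(G \right)} = 6$
$z{\left(h,O \right)} = O + 2 h$ ($z{\left(h,O \right)} = \left(O + h\right) + h = O + 2 h$)
$s{\left(E \right)} = \sqrt{213 + E}$ ($s{\left(E \right)} = \sqrt{E + 213} = \sqrt{213 + E}$)
$- s{\left(z{\left(d{\left(-5 \right)},-9 \right)} \right)} = - \sqrt{213 + \left(-9 + 2 \cdot 6\right)} = - \sqrt{213 + \left(-9 + 12\right)} = - \sqrt{213 + 3} = - \sqrt{216} = - 6 \sqrt{6}$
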